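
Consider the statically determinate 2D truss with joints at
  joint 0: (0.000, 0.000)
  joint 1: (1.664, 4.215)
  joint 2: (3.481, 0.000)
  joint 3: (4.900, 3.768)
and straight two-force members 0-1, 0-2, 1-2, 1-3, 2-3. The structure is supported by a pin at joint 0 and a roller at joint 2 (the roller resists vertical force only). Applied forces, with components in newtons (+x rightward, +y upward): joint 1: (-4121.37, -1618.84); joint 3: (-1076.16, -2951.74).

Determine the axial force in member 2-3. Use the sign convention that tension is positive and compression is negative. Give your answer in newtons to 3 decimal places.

-3149.140

N=4 nodes, M=5 members, R=3 reactions → 2N=8, M+R=8
member 0 (0-1): L=4.5316, (cx,cy)=(0.3672,0.9301)
member 1 (0-2): L=3.4810, (cx,cy)=(1.0000,0.0000)
member 2 (1-2): L=4.5900, (cx,cy)=(0.3959,-0.9183)
member 3 (1-3): L=3.2667, (cx,cy)=(0.9906,-0.1368)
member 4 (2-3): L=4.0263, (cx,cy)=(0.3524,0.9358)
solve A·x = −loads:
  F[0-1] = -6232.4176 N (compression)
  F[0-2] = -2908.9756 N (compression)
  F[1-2] = +4544.8048 N (tension)
  F[1-3] = +34.0101 N (tension)
  F[2-3] = -3149.1403 N (compression)
  Rx@0 = +5197.5300 N
  Ry@0 = +5797.0292 N
  Ry@2 = -1226.4492 N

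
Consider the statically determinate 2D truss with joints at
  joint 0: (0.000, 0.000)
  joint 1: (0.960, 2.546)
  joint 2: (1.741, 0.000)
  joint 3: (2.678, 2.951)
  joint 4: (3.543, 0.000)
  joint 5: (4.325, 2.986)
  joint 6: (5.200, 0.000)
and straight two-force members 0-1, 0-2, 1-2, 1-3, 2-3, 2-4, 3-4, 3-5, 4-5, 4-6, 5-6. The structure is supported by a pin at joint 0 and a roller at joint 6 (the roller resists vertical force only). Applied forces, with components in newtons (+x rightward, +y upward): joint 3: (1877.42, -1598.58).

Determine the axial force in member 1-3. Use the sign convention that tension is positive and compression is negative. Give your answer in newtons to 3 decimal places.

190.085

N=7 nodes, M=11 members, R=3 reactions → 2N=14, M+R=14
member 0 (0-1): L=2.7210, (cx,cy)=(0.3528,0.9357)
member 1 (0-2): L=1.7410, (cx,cy)=(1.0000,0.0000)
member 2 (1-2): L=2.6631, (cx,cy)=(0.2933,-0.9560)
member 3 (1-3): L=1.7651, (cx,cy)=(0.9733,0.2294)
member 4 (2-3): L=3.0962, (cx,cy)=(0.3026,0.9531)
member 5 (2-4): L=1.8020, (cx,cy)=(1.0000,0.0000)
member 6 (3-4): L=3.0752, (cx,cy)=(0.2813,-0.9596)
member 7 (3-5): L=1.6474, (cx,cy)=(0.9998,0.0212)
member 8 (4-5): L=3.0867, (cx,cy)=(0.2533,0.9674)
member 9 (4-6): L=1.6570, (cx,cy)=(1.0000,0.0000)
member 10 (5-6): L=3.1116, (cx,cy)=(0.2812,-0.9596)
solve A·x = −loads:
  F[0-1] = +310.0637 N (tension)
  F[0-2] = +1768.0250 N (tension)
  F[1-2] = -257.8471 N (compression)
  F[1-3] = +190.0846 N (tension)
  F[2-3] = +258.6377 N (tension)
  F[2-4] = +1614.1352 N (tension)
  F[3-4] = -1991.5111 N (compression)
  F[3-5] = -1054.1891 N (compression)
  F[4-5] = +1975.5522 N (tension)
  F[4-6] = +553.4550 N (tension)
  F[5-6] = -1968.1253 N (compression)
  Rx@0 = -1877.4200 N
  Ry@0 = -290.1246 N
  Ry@6 = +1888.7045 N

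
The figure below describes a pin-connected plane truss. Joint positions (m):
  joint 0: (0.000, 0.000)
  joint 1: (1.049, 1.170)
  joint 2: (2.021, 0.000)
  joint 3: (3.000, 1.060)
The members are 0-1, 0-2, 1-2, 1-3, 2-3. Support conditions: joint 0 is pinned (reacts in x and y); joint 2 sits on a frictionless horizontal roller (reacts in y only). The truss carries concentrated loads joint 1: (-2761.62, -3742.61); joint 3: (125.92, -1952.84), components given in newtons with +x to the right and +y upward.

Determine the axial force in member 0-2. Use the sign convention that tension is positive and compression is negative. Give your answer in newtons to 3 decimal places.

N=4 nodes, M=5 members, R=3 reactions → 2N=8, M+R=8
member 0 (0-1): L=1.5714, (cx,cy)=(0.6676,0.7446)
member 1 (0-2): L=2.0210, (cx,cy)=(1.0000,0.0000)
member 2 (1-2): L=1.5211, (cx,cy)=(0.6390,-0.7692)
member 3 (1-3): L=1.9541, (cx,cy)=(0.9984,-0.0563)
member 4 (2-3): L=1.4429, (cx,cy)=(0.6785,0.7346)
solve A·x = −loads:
  F[0-1] = -3205.5809 N (compression)
  F[0-2] = -495.7915 N (compression)
  F[1-2] = -1897.1539 N (compression)
  F[1-3] = +1836.9429 N (tension)
  F[2-3] = -2517.5484 N (compression)
  Rx@0 = +2635.7000 N
  Ry@0 = +2386.7426 N
  Ry@2 = +3308.7074 N

-495.791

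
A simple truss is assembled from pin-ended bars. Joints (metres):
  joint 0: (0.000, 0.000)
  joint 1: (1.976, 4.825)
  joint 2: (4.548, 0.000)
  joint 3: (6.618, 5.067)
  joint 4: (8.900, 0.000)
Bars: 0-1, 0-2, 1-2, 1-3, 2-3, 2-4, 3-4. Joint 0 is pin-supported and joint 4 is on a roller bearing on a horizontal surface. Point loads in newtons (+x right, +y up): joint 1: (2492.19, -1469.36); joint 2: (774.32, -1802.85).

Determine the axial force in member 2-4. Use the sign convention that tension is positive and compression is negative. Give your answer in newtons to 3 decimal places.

N=5 nodes, M=7 members, R=3 reactions → 2N=10, M+R=10
member 0 (0-1): L=5.2139, (cx,cy)=(0.3790,0.9254)
member 1 (0-2): L=4.5480, (cx,cy)=(1.0000,0.0000)
member 2 (1-2): L=5.4677, (cx,cy)=(0.4704,-0.8825)
member 3 (1-3): L=4.6483, (cx,cy)=(0.9986,0.0521)
member 4 (2-3): L=5.4735, (cx,cy)=(0.3782,0.9257)
member 5 (2-4): L=4.3520, (cx,cy)=(1.0000,0.0000)
member 6 (3-4): L=5.5572, (cx,cy)=(0.4106,-0.9118)
solve A·x = −loads:
  F[0-1] = -727.8983 N (compression)
  F[0-2] = +3542.3717 N (tension)
  F[1-2] = -1036.4830 N (compression)
  F[1-3] = -2283.5886 N (compression)
  F[2-3] = +2935.5192 N (tension)
  F[2-4] = +1170.3235 N (tension)
  F[3-4] = -2849.9884 N (compression)
  Rx@0 = -3266.5100 N
  Ry@0 = +673.5994 N
  Ry@4 = +2598.6106 N

1170.324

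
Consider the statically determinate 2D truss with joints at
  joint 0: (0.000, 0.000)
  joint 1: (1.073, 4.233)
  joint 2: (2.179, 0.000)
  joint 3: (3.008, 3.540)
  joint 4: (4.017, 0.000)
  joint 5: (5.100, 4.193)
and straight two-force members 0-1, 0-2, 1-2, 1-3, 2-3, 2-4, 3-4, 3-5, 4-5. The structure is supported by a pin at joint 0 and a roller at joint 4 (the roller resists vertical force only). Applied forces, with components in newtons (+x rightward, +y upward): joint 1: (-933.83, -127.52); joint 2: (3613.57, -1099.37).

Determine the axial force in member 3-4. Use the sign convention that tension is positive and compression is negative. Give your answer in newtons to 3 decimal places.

N=6 nodes, M=9 members, R=3 reactions → 2N=12, M+R=12
member 0 (0-1): L=4.3669, (cx,cy)=(0.2457,0.9693)
member 1 (0-2): L=2.1790, (cx,cy)=(1.0000,0.0000)
member 2 (1-2): L=4.3751, (cx,cy)=(0.2528,-0.9675)
member 3 (1-3): L=2.0554, (cx,cy)=(0.9414,-0.3372)
member 4 (2-3): L=3.6358, (cx,cy)=(0.2280,0.9737)
member 5 (2-4): L=1.8380, (cx,cy)=(1.0000,0.0000)
member 6 (3-4): L=3.6810, (cx,cy)=(0.2741,-0.9617)
member 7 (3-5): L=2.1915, (cx,cy)=(0.9546,0.2980)
member 8 (4-5): L=4.3306, (cx,cy)=(0.2501,0.9682)
solve A·x = −loads:
  F[0-1] = -1630.5109 N (compression)
  F[0-2] = +3080.3783 N (tension)
  F[1-2] = +1439.0750 N (tension)
  F[1-3] = +179.9385 N (tension)
  F[2-3] = -300.8900 N (compression)
  F[2-4] = -100.7956 N (compression)
  F[3-4] = +367.7179 N (tension)
  F[3-5] = -0.0000 N (tension)
  F[4-5] = +0.0000 N (tension)
  Rx@0 = -2679.7400 N
  Ry@0 = +1580.5236 N
  Ry@4 = -353.6336 N

367.718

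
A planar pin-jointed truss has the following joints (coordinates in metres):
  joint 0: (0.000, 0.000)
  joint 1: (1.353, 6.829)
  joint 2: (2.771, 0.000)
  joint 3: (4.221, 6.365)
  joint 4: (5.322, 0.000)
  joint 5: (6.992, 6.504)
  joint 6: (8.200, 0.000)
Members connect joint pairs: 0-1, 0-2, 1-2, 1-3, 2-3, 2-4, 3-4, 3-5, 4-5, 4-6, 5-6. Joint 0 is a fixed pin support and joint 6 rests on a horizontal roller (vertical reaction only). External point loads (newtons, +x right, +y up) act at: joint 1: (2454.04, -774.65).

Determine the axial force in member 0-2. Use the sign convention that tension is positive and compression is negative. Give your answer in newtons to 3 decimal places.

N=7 nodes, M=11 members, R=3 reactions → 2N=14, M+R=14
member 0 (0-1): L=6.9617, (cx,cy)=(0.1943,0.9809)
member 1 (0-2): L=2.7710, (cx,cy)=(1.0000,0.0000)
member 2 (1-2): L=6.9747, (cx,cy)=(0.2033,-0.9791)
member 3 (1-3): L=2.9053, (cx,cy)=(0.9872,-0.1597)
member 4 (2-3): L=6.5281, (cx,cy)=(0.2221,0.9750)
member 5 (2-4): L=2.5510, (cx,cy)=(1.0000,0.0000)
member 6 (3-4): L=6.4595, (cx,cy)=(0.1704,-0.9854)
member 7 (3-5): L=2.7745, (cx,cy)=(0.9987,0.0501)
member 8 (4-5): L=6.7150, (cx,cy)=(0.2487,0.9686)
member 9 (4-6): L=2.8780, (cx,cy)=(1.0000,0.0000)
member 10 (5-6): L=6.6152, (cx,cy)=(0.1826,-0.9832)
solve A·x = −loads:
  F[0-1] = +1424.0567 N (tension)
  F[0-2] = +2177.2776 N (tension)
  F[1-2] = -1922.6996 N (compression)
  F[1-3] = -1809.6066 N (compression)
  F[2-3] = +1930.7751 N (tension)
  F[2-4] = +1357.5196 N (tension)
  F[3-4] = -2253.3574 N (compression)
  F[3-5] = -974.6677 N (compression)
  F[4-5] = +2292.4089 N (tension)
  F[4-6] = +403.3267 N (tension)
  F[5-6] = -2208.6915 N (compression)
  Rx@0 = -2454.0400 N
  Ry@0 = -1396.9037 N
  Ry@6 = +2171.5537 N

2177.278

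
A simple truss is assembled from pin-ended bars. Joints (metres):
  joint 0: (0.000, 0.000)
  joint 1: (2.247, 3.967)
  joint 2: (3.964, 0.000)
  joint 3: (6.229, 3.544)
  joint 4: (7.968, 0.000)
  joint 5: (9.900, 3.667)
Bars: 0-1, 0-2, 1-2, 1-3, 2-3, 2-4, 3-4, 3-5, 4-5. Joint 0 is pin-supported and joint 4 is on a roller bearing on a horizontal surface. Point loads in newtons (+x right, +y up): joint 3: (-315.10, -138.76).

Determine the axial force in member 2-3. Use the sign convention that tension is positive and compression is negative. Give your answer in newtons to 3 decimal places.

-224.774

N=6 nodes, M=9 members, R=3 reactions → 2N=12, M+R=12
member 0 (0-1): L=4.5592, (cx,cy)=(0.4929,0.8701)
member 1 (0-2): L=3.9640, (cx,cy)=(1.0000,0.0000)
member 2 (1-2): L=4.3226, (cx,cy)=(0.3972,-0.9177)
member 3 (1-3): L=4.0044, (cx,cy)=(0.9944,-0.1056)
member 4 (2-3): L=4.2060, (cx,cy)=(0.5385,0.8426)
member 5 (2-4): L=4.0040, (cx,cy)=(1.0000,0.0000)
member 6 (3-4): L=3.9477, (cx,cy)=(0.4405,-0.8977)
member 7 (3-5): L=3.6731, (cx,cy)=(0.9994,0.0335)
member 8 (4-5): L=4.1448, (cx,cy)=(0.4661,0.8847)
solve A·x = −loads:
  F[0-1] = -195.8757 N (compression)
  F[0-2] = -218.5623 N (compression)
  F[1-2] = +206.3762 N (tension)
  F[1-3] = -179.5171 N (compression)
  F[2-3] = -224.7736 N (compression)
  F[2-4] = -15.5421 N (compression)
  F[3-4] = +35.2817 N (tension)
  F[3-5] = -0.0000 N (tension)
  F[4-5] = +0.0000 N (tension)
  Rx@0 = +315.1000 N
  Ry@0 = +170.4340 N
  Ry@4 = -31.6740 N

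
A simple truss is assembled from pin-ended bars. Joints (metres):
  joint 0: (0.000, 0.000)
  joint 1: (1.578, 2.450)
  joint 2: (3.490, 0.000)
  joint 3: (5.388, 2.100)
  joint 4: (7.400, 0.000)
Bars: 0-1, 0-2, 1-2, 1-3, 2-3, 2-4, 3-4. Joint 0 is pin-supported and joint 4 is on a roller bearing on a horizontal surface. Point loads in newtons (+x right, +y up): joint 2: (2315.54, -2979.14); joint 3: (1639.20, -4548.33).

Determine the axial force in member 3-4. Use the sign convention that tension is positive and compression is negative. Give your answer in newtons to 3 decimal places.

-7176.384

N=5 nodes, M=7 members, R=3 reactions → 2N=10, M+R=10
member 0 (0-1): L=2.9142, (cx,cy)=(0.5415,0.8407)
member 1 (0-2): L=3.4900, (cx,cy)=(1.0000,0.0000)
member 2 (1-2): L=3.1078, (cx,cy)=(0.6152,-0.7883)
member 3 (1-3): L=3.8260, (cx,cy)=(0.9958,-0.0915)
member 4 (2-3): L=2.8306, (cx,cy)=(0.6705,0.7419)
member 5 (2-4): L=3.9100, (cx,cy)=(1.0000,0.0000)
member 6 (3-4): L=2.9083, (cx,cy)=(0.6918,-0.7221)
solve A·x = −loads:
  F[0-1] = -2790.0098 N (compression)
  F[0-2] = +5465.4907 N (tension)
  F[1-2] = +3394.7440 N (tension)
  F[1-3] = -3614.4605 N (compression)
  F[2-3] = +408.2916 N (tension)
  F[2-4] = +4964.7357 N (tension)
  F[3-4] = -7176.3844 N (compression)
  Rx@0 = -3954.7400 N
  Ry@0 = +2345.5888 N
  Ry@4 = +5181.8812 N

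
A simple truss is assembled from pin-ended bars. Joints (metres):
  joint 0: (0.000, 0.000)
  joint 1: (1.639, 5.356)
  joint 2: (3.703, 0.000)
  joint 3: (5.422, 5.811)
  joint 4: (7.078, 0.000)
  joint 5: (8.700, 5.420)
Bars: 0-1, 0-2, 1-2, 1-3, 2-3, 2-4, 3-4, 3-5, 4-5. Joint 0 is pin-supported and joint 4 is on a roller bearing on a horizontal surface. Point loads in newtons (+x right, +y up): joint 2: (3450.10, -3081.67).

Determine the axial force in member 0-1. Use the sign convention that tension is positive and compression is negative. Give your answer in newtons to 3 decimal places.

N=6 nodes, M=9 members, R=3 reactions → 2N=12, M+R=12
member 0 (0-1): L=5.6012, (cx,cy)=(0.2926,0.9562)
member 1 (0-2): L=3.7030, (cx,cy)=(1.0000,0.0000)
member 2 (1-2): L=5.7399, (cx,cy)=(0.3596,-0.9331)
member 3 (1-3): L=3.8103, (cx,cy)=(0.9928,0.1194)
member 4 (2-3): L=6.0599, (cx,cy)=(0.2837,0.9589)
member 5 (2-4): L=3.3750, (cx,cy)=(1.0000,0.0000)
member 6 (3-4): L=6.0424, (cx,cy)=(0.2741,-0.9617)
member 7 (3-5): L=3.3012, (cx,cy)=(0.9930,-0.1184)
member 8 (4-5): L=5.6575, (cx,cy)=(0.2867,0.9580)
solve A·x = −loads:
  F[0-1] = -1536.6933 N (compression)
  F[0-2] = +3899.7636 N (tension)
  F[1-2] = +1449.6156 N (tension)
  F[1-3] = -977.9227 N (compression)
  F[2-3] = +1803.0818 N (tension)
  F[2-4] = +459.4505 N (tension)
  F[3-4] = -1676.4271 N (compression)
  F[3-5] = -0.0000 N (compression)
  F[4-5] = +0.0000 N (tension)
  Rx@0 = -3450.1000 N
  Ry@0 = +1469.4315 N
  Ry@4 = +1612.2385 N

-1536.693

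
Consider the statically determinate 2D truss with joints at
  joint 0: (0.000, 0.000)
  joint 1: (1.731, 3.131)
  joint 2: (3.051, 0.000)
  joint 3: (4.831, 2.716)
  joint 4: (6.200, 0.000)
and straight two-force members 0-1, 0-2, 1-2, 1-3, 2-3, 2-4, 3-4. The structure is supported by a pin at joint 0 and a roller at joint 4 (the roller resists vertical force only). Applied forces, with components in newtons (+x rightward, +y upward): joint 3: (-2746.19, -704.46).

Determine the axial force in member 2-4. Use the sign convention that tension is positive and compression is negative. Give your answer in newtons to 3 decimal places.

-329.698

N=5 nodes, M=7 members, R=3 reactions → 2N=10, M+R=10
member 0 (0-1): L=3.5776, (cx,cy)=(0.4838,0.8752)
member 1 (0-2): L=3.0510, (cx,cy)=(1.0000,0.0000)
member 2 (1-2): L=3.3979, (cx,cy)=(0.3885,-0.9215)
member 3 (1-3): L=3.1277, (cx,cy)=(0.9912,-0.1327)
member 4 (2-3): L=3.2473, (cx,cy)=(0.5481,0.8364)
member 5 (2-4): L=3.1490, (cx,cy)=(1.0000,0.0000)
member 6 (3-4): L=3.0415, (cx,cy)=(0.4501,-0.8930)
solve A·x = −loads:
  F[0-1] = -1552.3581 N (compression)
  F[0-2] = -1995.0998 N (compression)
  F[1-2] = +1678.1913 N (tension)
  F[1-3] = -1415.5469 N (compression)
  F[2-3] = -1848.8926 N (compression)
  F[2-4] = -329.6980 N (compression)
  F[3-4] = +732.4920 N (tension)
  Rx@0 = +2746.1900 N
  Ry@0 = +1358.5577 N
  Ry@4 = -654.0977 N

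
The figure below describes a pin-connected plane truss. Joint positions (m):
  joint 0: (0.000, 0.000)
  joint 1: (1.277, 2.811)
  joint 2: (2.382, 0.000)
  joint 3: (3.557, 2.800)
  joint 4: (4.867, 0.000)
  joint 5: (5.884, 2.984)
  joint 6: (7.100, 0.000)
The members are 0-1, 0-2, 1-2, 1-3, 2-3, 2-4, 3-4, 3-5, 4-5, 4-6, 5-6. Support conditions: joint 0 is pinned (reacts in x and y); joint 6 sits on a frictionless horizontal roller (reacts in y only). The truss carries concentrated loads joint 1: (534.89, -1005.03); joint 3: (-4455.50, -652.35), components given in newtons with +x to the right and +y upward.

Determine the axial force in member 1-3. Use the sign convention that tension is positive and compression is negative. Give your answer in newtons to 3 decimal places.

N=7 nodes, M=11 members, R=3 reactions → 2N=14, M+R=14
member 0 (0-1): L=3.0875, (cx,cy)=(0.4136,0.9105)
member 1 (0-2): L=2.3820, (cx,cy)=(1.0000,0.0000)
member 2 (1-2): L=3.0204, (cx,cy)=(0.3658,-0.9307)
member 3 (1-3): L=2.2800, (cx,cy)=(1.0000,-0.0048)
member 4 (2-3): L=3.0365, (cx,cy)=(0.3870,0.9221)
member 5 (2-4): L=2.4850, (cx,cy)=(1.0000,0.0000)
member 6 (3-4): L=3.0913, (cx,cy)=(0.4238,-0.9058)
member 7 (3-5): L=2.3343, (cx,cy)=(0.9969,0.0788)
member 8 (4-5): L=3.1525, (cx,cy)=(0.3226,0.9465)
member 9 (4-6): L=2.2330, (cx,cy)=(1.0000,0.0000)
member 10 (5-6): L=3.2223, (cx,cy)=(0.3774,-0.9261)
solve A·x = −loads:
  F[0-1] = -2960.1955 N (compression)
  F[0-2] = -2696.2503 N (compression)
  F[1-2] = +1828.5765 N (tension)
  F[1-3] = -2428.2572 N (compression)
  F[2-3] = -1845.5820 N (compression)
  F[2-4] = -1313.1185 N (compression)
  F[3-4] = +1215.3763 N (tension)
  F[3-5] = +800.5686 N (tension)
  F[4-5] = -1163.0303 N (compression)
  F[4-6] = -422.8882 N (compression)
  F[5-6] = +1120.6024 N (tension)
  Rx@0 = +3920.6100 N
  Ry@0 = +2695.1253 N
  Ry@6 = -1037.7453 N

-2428.257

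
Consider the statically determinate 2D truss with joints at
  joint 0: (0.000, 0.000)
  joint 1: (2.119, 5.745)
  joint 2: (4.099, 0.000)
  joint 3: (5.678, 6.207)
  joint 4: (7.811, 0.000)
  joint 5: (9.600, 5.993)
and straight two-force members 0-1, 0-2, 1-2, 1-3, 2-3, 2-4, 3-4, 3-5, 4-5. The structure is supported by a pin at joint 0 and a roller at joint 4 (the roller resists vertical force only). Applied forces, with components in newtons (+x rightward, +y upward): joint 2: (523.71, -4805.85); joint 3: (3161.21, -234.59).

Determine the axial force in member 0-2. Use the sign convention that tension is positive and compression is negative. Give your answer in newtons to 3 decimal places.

N=6 nodes, M=9 members, R=3 reactions → 2N=12, M+R=12
member 0 (0-1): L=6.1233, (cx,cy)=(0.3461,0.9382)
member 1 (0-2): L=4.0990, (cx,cy)=(1.0000,0.0000)
member 2 (1-2): L=6.0766, (cx,cy)=(0.3258,-0.9454)
member 3 (1-3): L=3.5889, (cx,cy)=(0.9917,0.1287)
member 4 (2-3): L=6.4047, (cx,cy)=(0.2465,0.9691)
member 5 (2-4): L=3.7120, (cx,cy)=(1.0000,0.0000)
member 6 (3-4): L=6.5633, (cx,cy)=(0.3250,-0.9457)
member 7 (3-5): L=3.9278, (cx,cy)=(0.9985,-0.0545)
member 8 (4-5): L=6.2543, (cx,cy)=(0.2860,0.9582)
solve A·x = −loads:
  F[0-1] = +174.9271 N (tension)
  F[0-2] = +3624.3859 N (tension)
  F[1-2] = -158.2034 N (compression)
  F[1-3] = +113.0233 N (tension)
  F[2-3] = +5113.2495 N (tension)
  F[2-4] = +1788.5169 N (tension)
  F[3-4] = -5503.2926 N (compression)
  F[3-5] = +0.0000 N (tension)
  F[4-5] = -0.0000 N (compression)
  Rx@0 = -3684.9200 N
  Ry@0 = -164.1192 N
  Ry@4 = +5204.5592 N

3624.386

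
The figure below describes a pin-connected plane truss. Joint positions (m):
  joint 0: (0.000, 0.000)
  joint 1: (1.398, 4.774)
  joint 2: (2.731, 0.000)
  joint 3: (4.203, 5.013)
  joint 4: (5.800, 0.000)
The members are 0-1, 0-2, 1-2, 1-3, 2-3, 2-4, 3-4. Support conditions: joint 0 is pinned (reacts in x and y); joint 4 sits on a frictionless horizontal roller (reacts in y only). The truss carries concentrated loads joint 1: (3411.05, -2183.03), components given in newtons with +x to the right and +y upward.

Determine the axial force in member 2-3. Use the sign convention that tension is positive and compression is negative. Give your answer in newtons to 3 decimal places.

3660.483

N=5 nodes, M=7 members, R=3 reactions → 2N=10, M+R=10
member 0 (0-1): L=4.9745, (cx,cy)=(0.2810,0.9597)
member 1 (0-2): L=2.7310, (cx,cy)=(1.0000,0.0000)
member 2 (1-2): L=4.9566, (cx,cy)=(0.2689,-0.9632)
member 3 (1-3): L=2.8152, (cx,cy)=(0.9964,0.0849)
member 4 (2-3): L=5.2246, (cx,cy)=(0.2817,0.9595)
member 5 (2-4): L=3.0690, (cx,cy)=(1.0000,0.0000)
member 6 (3-4): L=5.2612, (cx,cy)=(0.3035,-0.9528)
solve A·x = −loads:
  F[0-1] = +1199.1302 N (tension)
  F[0-2] = +3074.0534 N (tension)
  F[1-2] = -3646.5421 N (compression)
  F[1-3] = -2100.9597 N (compression)
  F[2-3] = +3660.4833 N (tension)
  F[2-4] = +1062.0647 N (tension)
  F[3-4] = -3498.9171 N (compression)
  Rx@0 = -3411.0500 N
  Ry@0 = -1150.8025 N
  Ry@4 = +3333.8325 N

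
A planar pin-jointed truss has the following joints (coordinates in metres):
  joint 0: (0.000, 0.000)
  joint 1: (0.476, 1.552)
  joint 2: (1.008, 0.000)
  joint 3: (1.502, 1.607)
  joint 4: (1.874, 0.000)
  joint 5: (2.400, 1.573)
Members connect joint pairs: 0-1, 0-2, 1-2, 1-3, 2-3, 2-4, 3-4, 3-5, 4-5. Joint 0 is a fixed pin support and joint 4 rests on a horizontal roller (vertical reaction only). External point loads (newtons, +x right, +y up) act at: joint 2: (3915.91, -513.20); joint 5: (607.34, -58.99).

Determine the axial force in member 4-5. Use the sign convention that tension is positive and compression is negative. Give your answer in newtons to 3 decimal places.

N=6 nodes, M=9 members, R=3 reactions → 2N=12, M+R=12
member 0 (0-1): L=1.6234, (cx,cy)=(0.2932,0.9560)
member 1 (0-2): L=1.0080, (cx,cy)=(1.0000,0.0000)
member 2 (1-2): L=1.6406, (cx,cy)=(0.3243,-0.9460)
member 3 (1-3): L=1.0275, (cx,cy)=(0.9986,0.0535)
member 4 (2-3): L=1.6812, (cx,cy)=(0.2938,0.9559)
member 5 (2-4): L=0.8660, (cx,cy)=(1.0000,0.0000)
member 6 (3-4): L=1.6495, (cx,cy)=(0.2255,-0.9742)
member 7 (3-5): L=0.8986, (cx,cy)=(0.9993,-0.0378)
member 8 (4-5): L=1.6586, (cx,cy)=(0.3171,0.9484)
solve A·x = −loads:
  F[0-1] = +302.4865 N (tension)
  F[0-2] = +4434.5549 N (tension)
  F[1-2] = -295.2573 N (compression)
  F[1-3] = +184.7006 N (tension)
  F[2-3] = +829.1036 N (tension)
  F[2-4] = +179.2845 N (tension)
  F[3-4] = -847.6738 N (compression)
  F[3-5] = +619.6696 N (tension)
  F[4-5] = -37.4796 N (compression)
  Rx@0 = -4523.2500 N
  Ry@0 = -289.1907 N
  Ry@4 = +861.3807 N

-37.480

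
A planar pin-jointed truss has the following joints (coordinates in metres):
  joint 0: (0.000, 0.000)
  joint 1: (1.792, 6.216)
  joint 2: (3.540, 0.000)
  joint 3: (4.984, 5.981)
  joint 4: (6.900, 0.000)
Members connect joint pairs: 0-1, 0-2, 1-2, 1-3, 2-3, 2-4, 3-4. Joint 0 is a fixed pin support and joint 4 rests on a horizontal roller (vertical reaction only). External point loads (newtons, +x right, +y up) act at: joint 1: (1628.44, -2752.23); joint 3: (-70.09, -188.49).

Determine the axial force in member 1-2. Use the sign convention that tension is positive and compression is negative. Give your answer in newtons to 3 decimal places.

N=5 nodes, M=7 members, R=3 reactions → 2N=10, M+R=10
member 0 (0-1): L=6.4692, (cx,cy)=(0.2770,0.9609)
member 1 (0-2): L=3.5400, (cx,cy)=(1.0000,0.0000)
member 2 (1-2): L=6.4571, (cx,cy)=(0.2707,-0.9627)
member 3 (1-3): L=3.2006, (cx,cy)=(0.9973,-0.0734)
member 4 (2-3): L=6.1528, (cx,cy)=(0.2347,0.9721)
member 5 (2-4): L=3.3600, (cx,cy)=(1.0000,0.0000)
member 6 (3-4): L=6.2804, (cx,cy)=(0.3051,-0.9523)
solve A·x = −loads:
  F[0-1] = -711.3682 N (compression)
  F[0-2] = +1755.4039 N (tension)
  F[1-2] = -2051.8085 N (compression)
  F[1-3] = -1273.4867 N (compression)
  F[2-3] = +2031.9470 N (tension)
  F[2-4] = +723.0855 N (tension)
  F[3-4] = -2370.1805 N (compression)
  Rx@0 = -1558.3500 N
  Ry@0 = +683.5309 N
  Ry@4 = +2257.1891 N

-2051.809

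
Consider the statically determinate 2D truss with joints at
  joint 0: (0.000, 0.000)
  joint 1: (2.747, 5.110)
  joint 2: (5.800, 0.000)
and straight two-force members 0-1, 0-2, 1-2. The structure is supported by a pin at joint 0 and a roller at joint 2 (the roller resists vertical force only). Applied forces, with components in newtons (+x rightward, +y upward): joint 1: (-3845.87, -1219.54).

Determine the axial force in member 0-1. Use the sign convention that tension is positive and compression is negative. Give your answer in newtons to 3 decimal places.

-4575.723

N=3 nodes, M=3 members, R=3 reactions → 2N=6, M+R=6
member 0 (0-1): L=5.8016, (cx,cy)=(0.4735,0.8808)
member 1 (0-2): L=5.8000, (cx,cy)=(1.0000,0.0000)
member 2 (1-2): L=5.9526, (cx,cy)=(0.5129,-0.8585)
solve A·x = −loads:
  F[0-1] = -4575.7226 N (compression)
  F[0-2] = -1679.2962 N (compression)
  F[1-2] = +3274.1902 N (tension)
  Rx@0 = +3845.8700 N
  Ry@0 = +4030.2847 N
  Ry@2 = -2810.7447 N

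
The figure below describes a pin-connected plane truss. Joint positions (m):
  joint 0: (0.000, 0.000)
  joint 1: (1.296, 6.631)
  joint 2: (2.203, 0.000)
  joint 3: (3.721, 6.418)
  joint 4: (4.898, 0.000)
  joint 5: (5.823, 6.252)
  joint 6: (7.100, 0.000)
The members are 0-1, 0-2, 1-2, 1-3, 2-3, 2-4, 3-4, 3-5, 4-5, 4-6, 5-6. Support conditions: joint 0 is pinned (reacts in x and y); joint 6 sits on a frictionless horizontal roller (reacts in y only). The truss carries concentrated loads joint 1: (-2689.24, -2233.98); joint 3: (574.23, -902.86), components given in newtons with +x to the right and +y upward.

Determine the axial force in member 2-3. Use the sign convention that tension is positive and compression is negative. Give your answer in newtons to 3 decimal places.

-1925.362

N=7 nodes, M=11 members, R=3 reactions → 2N=14, M+R=14
member 0 (0-1): L=6.7565, (cx,cy)=(0.1918,0.9814)
member 1 (0-2): L=2.2030, (cx,cy)=(1.0000,0.0000)
member 2 (1-2): L=6.6927, (cx,cy)=(0.1355,-0.9908)
member 3 (1-3): L=2.4343, (cx,cy)=(0.9962,-0.0875)
member 4 (2-3): L=6.5951, (cx,cy)=(0.2302,0.9732)
member 5 (2-4): L=2.6950, (cx,cy)=(1.0000,0.0000)
member 6 (3-4): L=6.5250, (cx,cy)=(0.1804,-0.9836)
member 7 (3-5): L=2.1085, (cx,cy)=(0.9969,-0.0787)
member 8 (4-5): L=6.3201, (cx,cy)=(0.1464,0.9892)
member 9 (4-6): L=2.2020, (cx,cy)=(1.0000,0.0000)
member 10 (5-6): L=6.3811, (cx,cy)=(0.2001,-0.9798)
solve A·x = −loads:
  F[0-1] = -4328.7942 N (compression)
  F[0-2] = -1284.6764 N (compression)
  F[1-2] = +1891.1119 N (tension)
  F[1-3] = +1608.7933 N (tension)
  F[2-3] = -1925.3615 N (compression)
  F[2-4] = -585.2294 N (compression)
  F[3-4] = +1099.0392 N (tension)
  F[3-5] = +388.1871 N (tension)
  F[4-5] = -1092.7788 N (compression)
  F[4-6] = -227.0438 N (compression)
  F[5-6] = +1134.5226 N (tension)
  Rx@0 = +2115.0100 N
  Ry@0 = +4248.4121 N
  Ry@6 = -1111.5721 N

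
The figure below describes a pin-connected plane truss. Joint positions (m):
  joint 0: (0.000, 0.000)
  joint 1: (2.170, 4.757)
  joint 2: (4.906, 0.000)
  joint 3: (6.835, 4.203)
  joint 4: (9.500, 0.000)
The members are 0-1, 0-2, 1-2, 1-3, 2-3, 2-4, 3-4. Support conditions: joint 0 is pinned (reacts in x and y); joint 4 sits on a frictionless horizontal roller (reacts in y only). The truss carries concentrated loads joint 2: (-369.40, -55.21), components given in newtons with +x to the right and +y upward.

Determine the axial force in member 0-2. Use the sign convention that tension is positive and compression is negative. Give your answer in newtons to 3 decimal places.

N=5 nodes, M=7 members, R=3 reactions → 2N=10, M+R=10
member 0 (0-1): L=5.2286, (cx,cy)=(0.4150,0.9098)
member 1 (0-2): L=4.9060, (cx,cy)=(1.0000,0.0000)
member 2 (1-2): L=5.4877, (cx,cy)=(0.4986,-0.8668)
member 3 (1-3): L=4.6978, (cx,cy)=(0.9930,-0.1179)
member 4 (2-3): L=4.6245, (cx,cy)=(0.4171,0.9088)
member 5 (2-4): L=4.5940, (cx,cy)=(1.0000,0.0000)
member 6 (3-4): L=4.9767, (cx,cy)=(0.5355,-0.8445)
solve A·x = −loads:
  F[0-1] = -29.3451 N (compression)
  F[0-2] = -357.2210 N (compression)
  F[1-2] = +34.8481 N (tension)
  F[1-3] = -29.7609 N (compression)
  F[2-3] = +27.5095 N (tension)
  F[2-4] = +18.0784 N (tension)
  F[3-4] = -33.7600 N (compression)
  Rx@0 = +369.4000 N
  Ry@0 = +26.6984 N
  Ry@4 = +28.5116 N

-357.221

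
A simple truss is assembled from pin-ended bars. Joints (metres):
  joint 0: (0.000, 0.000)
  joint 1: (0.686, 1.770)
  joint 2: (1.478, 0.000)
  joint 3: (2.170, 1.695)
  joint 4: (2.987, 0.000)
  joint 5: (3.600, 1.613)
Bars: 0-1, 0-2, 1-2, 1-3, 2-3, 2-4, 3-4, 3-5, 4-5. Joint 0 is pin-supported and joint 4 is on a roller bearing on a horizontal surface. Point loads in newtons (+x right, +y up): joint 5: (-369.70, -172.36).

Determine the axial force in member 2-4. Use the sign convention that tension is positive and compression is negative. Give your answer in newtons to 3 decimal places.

N=6 nodes, M=9 members, R=3 reactions → 2N=12, M+R=12
member 0 (0-1): L=1.8983, (cx,cy)=(0.3614,0.9324)
member 1 (0-2): L=1.4780, (cx,cy)=(1.0000,0.0000)
member 2 (1-2): L=1.9391, (cx,cy)=(0.4084,-0.9128)
member 3 (1-3): L=1.4859, (cx,cy)=(0.9987,-0.0505)
member 4 (2-3): L=1.8308, (cx,cy)=(0.3780,0.9258)
member 5 (2-4): L=1.5090, (cx,cy)=(1.0000,0.0000)
member 6 (3-4): L=1.8816, (cx,cy)=(0.4342,-0.9008)
member 7 (3-5): L=1.4323, (cx,cy)=(0.9984,-0.0572)
member 8 (4-5): L=1.7256, (cx,cy)=(0.3552,0.9348)
solve A·x = −loads:
  F[0-1] = -176.1743 N (compression)
  F[0-2] = -306.0344 N (compression)
  F[1-2] = +187.7337 N (tension)
  F[1-3] = -140.5215 N (compression)
  F[2-3] = -185.0919 N (compression)
  F[2-4] = -159.3978 N (compression)
  F[3-4] = +201.3059 N (tension)
  F[3-5] = -298.1981 N (compression)
  F[4-5] = -202.6499 N (compression)
  Rx@0 = +369.7000 N
  Ry@0 = +164.2683 N
  Ry@4 = +8.0917 N

-159.398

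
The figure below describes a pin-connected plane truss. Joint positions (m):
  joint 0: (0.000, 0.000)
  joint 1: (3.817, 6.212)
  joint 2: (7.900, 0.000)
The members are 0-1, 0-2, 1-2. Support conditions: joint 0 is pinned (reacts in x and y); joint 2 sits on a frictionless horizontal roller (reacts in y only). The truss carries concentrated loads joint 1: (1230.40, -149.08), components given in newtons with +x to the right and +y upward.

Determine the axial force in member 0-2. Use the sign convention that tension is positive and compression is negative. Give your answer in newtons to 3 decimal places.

683.258

N=3 nodes, M=3 members, R=3 reactions → 2N=6, M+R=6
member 0 (0-1): L=7.2910, (cx,cy)=(0.5235,0.8520)
member 1 (0-2): L=7.9000, (cx,cy)=(1.0000,0.0000)
member 2 (1-2): L=7.4337, (cx,cy)=(0.5493,-0.8357)
solve A·x = −loads:
  F[0-1] = +1045.1147 N (tension)
  F[0-2] = +683.2580 N (tension)
  F[1-2] = -1243.9707 N (compression)
  Rx@0 = -1230.4000 N
  Ry@0 = -890.4495 N
  Ry@2 = +1039.5295 N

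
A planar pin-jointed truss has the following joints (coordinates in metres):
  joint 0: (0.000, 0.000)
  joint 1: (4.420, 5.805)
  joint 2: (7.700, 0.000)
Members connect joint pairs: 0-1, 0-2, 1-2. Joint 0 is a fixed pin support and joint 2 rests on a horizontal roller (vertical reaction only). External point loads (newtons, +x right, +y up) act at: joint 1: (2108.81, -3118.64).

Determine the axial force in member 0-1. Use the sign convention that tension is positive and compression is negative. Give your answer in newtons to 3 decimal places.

328.503

N=3 nodes, M=3 members, R=3 reactions → 2N=6, M+R=6
member 0 (0-1): L=7.2962, (cx,cy)=(0.6058,0.7956)
member 1 (0-2): L=7.7000, (cx,cy)=(1.0000,0.0000)
member 2 (1-2): L=6.6676, (cx,cy)=(0.4919,-0.8706)
solve A·x = −loads:
  F[0-1] = +328.5034 N (tension)
  F[0-2] = +1909.8042 N (tension)
  F[1-2] = -3882.2389 N (compression)
  Rx@0 = -2108.8100 N
  Ry@0 = -261.3640 N
  Ry@2 = +3380.0040 N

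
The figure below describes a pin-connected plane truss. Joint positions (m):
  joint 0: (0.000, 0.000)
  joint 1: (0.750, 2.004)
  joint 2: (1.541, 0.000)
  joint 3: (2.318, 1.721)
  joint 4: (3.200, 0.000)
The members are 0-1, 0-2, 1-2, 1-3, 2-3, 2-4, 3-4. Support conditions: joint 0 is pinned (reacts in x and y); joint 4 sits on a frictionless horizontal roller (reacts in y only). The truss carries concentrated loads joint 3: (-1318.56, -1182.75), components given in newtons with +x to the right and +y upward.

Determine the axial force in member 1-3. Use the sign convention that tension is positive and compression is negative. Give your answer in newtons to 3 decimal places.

N=5 nodes, M=7 members, R=3 reactions → 2N=10, M+R=10
member 0 (0-1): L=2.1397, (cx,cy)=(0.3505,0.9366)
member 1 (0-2): L=1.5410, (cx,cy)=(1.0000,0.0000)
member 2 (1-2): L=2.1545, (cx,cy)=(0.3671,-0.9302)
member 3 (1-3): L=1.5933, (cx,cy)=(0.9841,-0.1776)
member 4 (2-3): L=1.8883, (cx,cy)=(0.4115,0.9114)
member 5 (2-4): L=1.6590, (cx,cy)=(1.0000,0.0000)
member 6 (3-4): L=1.9338, (cx,cy)=(0.4561,-0.8899)
solve A·x = −loads:
  F[0-1] = -1105.2513 N (compression)
  F[0-2] = -931.1597 N (compression)
  F[1-2] = +1279.1458 N (tension)
  F[1-3] = -870.8797 N (compression)
  F[2-3] = -1305.4582 N (compression)
  F[2-4] = +75.6524 N (tension)
  F[3-4] = -165.8732 N (compression)
  Rx@0 = +1318.5600 N
  Ry@0 = +1035.1335 N
  Ry@4 = +147.6165 N

-870.880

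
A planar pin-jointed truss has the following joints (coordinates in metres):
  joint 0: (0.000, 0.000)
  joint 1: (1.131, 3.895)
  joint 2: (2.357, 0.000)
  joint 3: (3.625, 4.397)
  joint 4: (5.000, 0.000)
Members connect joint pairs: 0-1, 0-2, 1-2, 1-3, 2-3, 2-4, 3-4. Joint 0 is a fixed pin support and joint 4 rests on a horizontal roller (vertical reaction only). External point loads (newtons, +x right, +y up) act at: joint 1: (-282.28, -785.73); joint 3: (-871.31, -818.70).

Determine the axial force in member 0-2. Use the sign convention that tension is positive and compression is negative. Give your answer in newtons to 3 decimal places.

-625.325

N=5 nodes, M=7 members, R=3 reactions → 2N=10, M+R=10
member 0 (0-1): L=4.0559, (cx,cy)=(0.2789,0.9603)
member 1 (0-2): L=2.3570, (cx,cy)=(1.0000,0.0000)
member 2 (1-2): L=4.0834, (cx,cy)=(0.3002,-0.9539)
member 3 (1-3): L=2.5440, (cx,cy)=(0.9803,0.1973)
member 4 (2-3): L=4.5762, (cx,cy)=(0.2771,0.9608)
member 5 (2-4): L=2.6430, (cx,cy)=(1.0000,0.0000)
member 6 (3-4): L=4.6070, (cx,cy)=(0.2985,-0.9544)
solve A·x = −loads:
  F[0-1] = -1894.4113 N (compression)
  F[0-2] = -625.3255 N (compression)
  F[1-2] = +970.1538 N (tension)
  F[1-3] = -548.0395 N (compression)
  F[2-3] = -963.1049 N (compression)
  F[2-4] = -67.1822 N (compression)
  F[3-4] = +225.0959 N (tension)
  Rx@0 = +1153.5900 N
  Ry@0 = +1819.2665 N
  Ry@4 = -214.8365 N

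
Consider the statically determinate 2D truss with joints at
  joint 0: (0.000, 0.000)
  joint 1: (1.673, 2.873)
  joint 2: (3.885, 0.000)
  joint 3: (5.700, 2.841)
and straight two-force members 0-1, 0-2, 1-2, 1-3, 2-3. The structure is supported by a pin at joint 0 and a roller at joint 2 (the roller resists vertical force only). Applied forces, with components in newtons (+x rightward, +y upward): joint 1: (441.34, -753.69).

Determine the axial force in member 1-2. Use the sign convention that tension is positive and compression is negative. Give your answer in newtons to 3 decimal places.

-821.520

N=4 nodes, M=5 members, R=3 reactions → 2N=8, M+R=8
member 0 (0-1): L=3.3246, (cx,cy)=(0.5032,0.8642)
member 1 (0-2): L=3.8850, (cx,cy)=(1.0000,0.0000)
member 2 (1-2): L=3.6259, (cx,cy)=(0.6101,-0.7924)
member 3 (1-3): L=4.0271, (cx,cy)=(1.0000,-0.0079)
member 4 (2-3): L=3.3713, (cx,cy)=(0.5384,0.8427)
solve A·x = −loads:
  F[0-1] = -118.9041 N (compression)
  F[0-2] = +501.1745 N (tension)
  F[1-2] = -821.5204 N (compression)
  F[1-3] = +0.0000 N (tension)
  F[2-3] = -0.0000 N (compression)
  Rx@0 = -441.3400 N
  Ry@0 = +102.7522 N
  Ry@2 = +650.9378 N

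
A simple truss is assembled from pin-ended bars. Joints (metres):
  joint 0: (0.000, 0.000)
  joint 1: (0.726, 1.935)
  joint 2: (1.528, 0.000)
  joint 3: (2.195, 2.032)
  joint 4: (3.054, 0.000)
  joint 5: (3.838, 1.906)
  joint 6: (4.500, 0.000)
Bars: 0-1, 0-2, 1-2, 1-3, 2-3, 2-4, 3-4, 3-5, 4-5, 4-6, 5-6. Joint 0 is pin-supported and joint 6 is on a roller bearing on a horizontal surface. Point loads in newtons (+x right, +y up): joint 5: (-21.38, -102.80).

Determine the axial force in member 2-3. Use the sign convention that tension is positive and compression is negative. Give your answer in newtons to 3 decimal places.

N=7 nodes, M=11 members, R=3 reactions → 2N=14, M+R=14
member 0 (0-1): L=2.0667, (cx,cy)=(0.3513,0.9363)
member 1 (0-2): L=1.5280, (cx,cy)=(1.0000,0.0000)
member 2 (1-2): L=2.0946, (cx,cy)=(0.3829,-0.9238)
member 3 (1-3): L=1.4722, (cx,cy)=(0.9978,0.0659)
member 4 (2-3): L=2.1387, (cx,cy)=(0.3119,0.9501)
member 5 (2-4): L=1.5260, (cx,cy)=(1.0000,0.0000)
member 6 (3-4): L=2.2061, (cx,cy)=(0.3894,-0.9211)
member 7 (3-5): L=1.6478, (cx,cy)=(0.9971,-0.0765)
member 8 (4-5): L=2.0609, (cx,cy)=(0.3804,0.9248)
member 9 (4-6): L=1.4460, (cx,cy)=(1.0000,0.0000)
member 10 (5-6): L=2.0177, (cx,cy)=(0.3281,-0.9446)
solve A·x = −loads:
  F[0-1] = -25.8244 N (compression)
  F[0-2] = -12.3083 N (compression)
  F[1-2] = +24.8448 N (tension)
  F[1-3] = -18.6249 N (compression)
  F[2-3] = -24.1563 N (compression)
  F[2-4] = +4.7382 N (tension)
  F[3-4] = +29.3773 N (tension)
  F[3-5] = -37.6672 N (compression)
  F[4-5] = -29.2585 N (compression)
  F[4-6] = +27.3071 N (tension)
  F[5-6] = -83.2286 N (compression)
  Rx@0 = +21.3800 N
  Ry@0 = +24.1786 N
  Ry@6 = +78.6214 N

-24.156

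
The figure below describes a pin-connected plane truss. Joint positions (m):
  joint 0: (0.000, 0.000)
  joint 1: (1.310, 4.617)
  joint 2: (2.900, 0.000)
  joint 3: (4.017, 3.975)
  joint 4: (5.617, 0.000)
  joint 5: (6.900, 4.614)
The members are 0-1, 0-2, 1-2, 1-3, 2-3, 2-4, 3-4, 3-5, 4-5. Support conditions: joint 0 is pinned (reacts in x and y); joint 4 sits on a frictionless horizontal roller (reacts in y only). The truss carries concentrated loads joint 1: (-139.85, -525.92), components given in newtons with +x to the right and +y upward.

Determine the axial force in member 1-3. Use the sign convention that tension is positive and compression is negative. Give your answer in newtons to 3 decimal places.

N=6 nodes, M=9 members, R=3 reactions → 2N=12, M+R=12
member 0 (0-1): L=4.7992, (cx,cy)=(0.2730,0.9620)
member 1 (0-2): L=2.9000, (cx,cy)=(1.0000,0.0000)
member 2 (1-2): L=4.8831, (cx,cy)=(0.3256,-0.9455)
member 3 (1-3): L=2.7821, (cx,cy)=(0.9730,-0.2308)
member 4 (2-3): L=4.1290, (cx,cy)=(0.2705,0.9627)
member 5 (2-4): L=2.7170, (cx,cy)=(1.0000,0.0000)
member 6 (3-4): L=4.2849, (cx,cy)=(0.3734,-0.9277)
member 7 (3-5): L=2.9530, (cx,cy)=(0.9763,0.2164)
member 8 (4-5): L=4.7891, (cx,cy)=(0.2679,0.9634)
solve A·x = −loads:
  F[0-1] = -538.6728 N (compression)
  F[0-2] = +7.1858 N (tension)
  F[1-2] = -6.9088 N (compression)
  F[1-3] = -5.0731 N (compression)
  F[2-3] = +6.7853 N (tension)
  F[2-4] = +3.1006 N (tension)
  F[3-4] = -8.3036 N (compression)
  F[3-5] = -0.0000 N (tension)
  F[4-5] = +0.0000 N (tension)
  Rx@0 = +139.8500 N
  Ry@0 = +518.2170 N
  Ry@4 = +7.7030 N

-5.073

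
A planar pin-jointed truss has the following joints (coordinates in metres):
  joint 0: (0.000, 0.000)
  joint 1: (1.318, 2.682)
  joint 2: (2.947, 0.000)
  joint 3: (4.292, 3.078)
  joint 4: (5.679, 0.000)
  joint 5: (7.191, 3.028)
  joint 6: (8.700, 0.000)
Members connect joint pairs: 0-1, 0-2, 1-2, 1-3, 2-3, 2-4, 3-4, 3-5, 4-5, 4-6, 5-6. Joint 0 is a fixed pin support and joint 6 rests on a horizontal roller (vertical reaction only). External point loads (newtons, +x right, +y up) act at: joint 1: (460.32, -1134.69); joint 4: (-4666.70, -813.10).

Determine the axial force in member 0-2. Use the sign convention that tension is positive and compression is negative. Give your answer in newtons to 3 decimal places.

-3664.227

N=7 nodes, M=11 members, R=3 reactions → 2N=14, M+R=14
member 0 (0-1): L=2.9884, (cx,cy)=(0.4410,0.8975)
member 1 (0-2): L=2.9470, (cx,cy)=(1.0000,0.0000)
member 2 (1-2): L=3.1380, (cx,cy)=(0.5191,-0.8547)
member 3 (1-3): L=3.0002, (cx,cy)=(0.9913,0.1320)
member 4 (2-3): L=3.3590, (cx,cy)=(0.4004,0.9163)
member 5 (2-4): L=2.7320, (cx,cy)=(1.0000,0.0000)
member 6 (3-4): L=3.3761, (cx,cy)=(0.4108,-0.9117)
member 7 (3-5): L=2.8994, (cx,cy)=(0.9999,-0.0172)
member 8 (4-5): L=3.3845, (cx,cy)=(0.4467,0.8947)
member 9 (4-6): L=3.0210, (cx,cy)=(1.0000,0.0000)
member 10 (5-6): L=3.3832, (cx,cy)=(0.4460,-0.8950)
solve A·x = −loads:
  F[0-1] = -1229.2438 N (compression)
  F[0-2] = -3664.2272 N (compression)
  F[1-2] = -178.5475 N (compression)
  F[1-3] = -917.8136 N (compression)
  F[2-3] = +166.5373 N (tension)
  F[2-4] = -3823.5999 N (compression)
  F[3-4] = -18.7054 N (compression)
  F[3-5] = -835.5396 N (compression)
  F[4-5] = +927.8952 N (tension)
  F[4-6] = +420.8867 N (tension)
  F[5-6] = -943.6268 N (compression)
  Rx@0 = +4206.3800 N
  Ry@0 = +1103.2274 N
  Ry@6 = +844.5626 N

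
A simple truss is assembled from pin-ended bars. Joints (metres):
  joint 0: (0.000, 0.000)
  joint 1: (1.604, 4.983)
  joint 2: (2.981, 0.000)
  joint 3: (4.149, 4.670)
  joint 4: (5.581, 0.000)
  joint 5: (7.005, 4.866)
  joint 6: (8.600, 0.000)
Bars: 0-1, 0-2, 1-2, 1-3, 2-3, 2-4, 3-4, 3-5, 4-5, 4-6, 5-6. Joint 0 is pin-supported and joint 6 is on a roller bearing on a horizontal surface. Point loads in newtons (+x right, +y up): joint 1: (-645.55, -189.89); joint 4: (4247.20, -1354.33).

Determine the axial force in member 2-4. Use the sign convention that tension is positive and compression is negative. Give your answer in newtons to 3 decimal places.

4346.845

N=7 nodes, M=11 members, R=3 reactions → 2N=14, M+R=14
member 0 (0-1): L=5.2348, (cx,cy)=(0.3064,0.9519)
member 1 (0-2): L=2.9810, (cx,cy)=(1.0000,0.0000)
member 2 (1-2): L=5.1698, (cx,cy)=(0.2664,-0.9639)
member 3 (1-3): L=2.5642, (cx,cy)=(0.9925,-0.1221)
member 4 (2-3): L=4.8138, (cx,cy)=(0.2426,0.9701)
member 5 (2-4): L=2.6000, (cx,cy)=(1.0000,0.0000)
member 6 (3-4): L=4.8846, (cx,cy)=(0.2932,-0.9561)
member 7 (3-5): L=2.8627, (cx,cy)=(0.9977,0.0685)
member 8 (4-5): L=5.0701, (cx,cy)=(0.2809,0.9597)
member 9 (4-6): L=3.0190, (cx,cy)=(1.0000,0.0000)
member 10 (5-6): L=5.1207, (cx,cy)=(0.3115,-0.9503)
solve A·x = −loads:
  F[0-1] = -1054.6807 N (compression)
  F[0-2] = +3924.8159 N (tension)
  F[1-2] = +831.7017 N (tension)
  F[1-3] = +101.6147 N (tension)
  F[2-3] = -826.3490 N (compression)
  F[2-4] = +4346.8450 N (tension)
  F[3-4] = +826.9178 N (tension)
  F[3-5] = -342.8729 N (compression)
  F[4-5] = +587.3892 N (tension)
  F[4-6] = +177.0923 N (tension)
  F[5-6] = -568.5539 N (compression)
  Rx@0 = -3601.6500 N
  Ry@0 = +1003.9498 N
  Ry@6 = +540.2702 N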